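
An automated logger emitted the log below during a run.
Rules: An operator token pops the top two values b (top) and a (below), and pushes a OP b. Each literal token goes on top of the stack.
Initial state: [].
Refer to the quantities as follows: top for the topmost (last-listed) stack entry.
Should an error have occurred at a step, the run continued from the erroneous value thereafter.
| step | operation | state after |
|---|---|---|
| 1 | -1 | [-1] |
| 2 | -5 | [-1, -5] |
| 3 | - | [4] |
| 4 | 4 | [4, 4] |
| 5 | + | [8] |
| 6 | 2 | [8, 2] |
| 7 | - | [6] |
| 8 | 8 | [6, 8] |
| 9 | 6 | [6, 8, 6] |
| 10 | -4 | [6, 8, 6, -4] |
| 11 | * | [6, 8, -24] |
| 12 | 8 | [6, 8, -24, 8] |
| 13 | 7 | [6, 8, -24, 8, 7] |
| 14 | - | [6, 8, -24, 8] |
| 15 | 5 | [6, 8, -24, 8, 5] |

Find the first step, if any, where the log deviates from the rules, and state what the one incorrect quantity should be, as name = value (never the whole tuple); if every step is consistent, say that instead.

Recomputing the run from the initial state:
step 1: [-1]
step 2: [-1, -5]
step 3: [4]
step 4: [4, 4]
step 5: [8]
step 6: [8, 2]
step 7: [6]
step 8: [6, 8]
step 9: [6, 8, 6]
step 10: [6, 8, 6, -4]
step 11: [6, 8, -24]
step 12: [6, 8, -24, 8]
step 13: [6, 8, -24, 8, 7]
step 14: [6, 8, -24, 1]
step 15: [6, 8, -24, 1, 5]
The first disagreement with the log is at step 14, where the value should be top = 1.

step 14, top = 1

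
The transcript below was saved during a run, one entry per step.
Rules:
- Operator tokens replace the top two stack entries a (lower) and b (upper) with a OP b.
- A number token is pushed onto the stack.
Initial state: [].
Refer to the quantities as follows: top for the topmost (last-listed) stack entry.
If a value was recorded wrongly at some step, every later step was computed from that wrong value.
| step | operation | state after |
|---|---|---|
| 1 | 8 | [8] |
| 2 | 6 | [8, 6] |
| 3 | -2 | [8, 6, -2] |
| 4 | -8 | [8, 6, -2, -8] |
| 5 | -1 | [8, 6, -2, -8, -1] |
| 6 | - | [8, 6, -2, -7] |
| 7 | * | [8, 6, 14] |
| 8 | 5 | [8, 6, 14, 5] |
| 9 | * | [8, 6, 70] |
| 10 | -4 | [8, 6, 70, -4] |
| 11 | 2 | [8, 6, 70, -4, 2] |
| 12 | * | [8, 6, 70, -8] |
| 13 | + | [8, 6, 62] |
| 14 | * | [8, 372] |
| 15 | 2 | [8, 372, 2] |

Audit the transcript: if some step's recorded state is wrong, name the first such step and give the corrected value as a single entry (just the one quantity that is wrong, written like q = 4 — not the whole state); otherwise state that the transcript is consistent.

1. push 8: top = 8 (agrees with the transcript)
2. push 6: top = 6 (consistent with the transcript)
3. push -2: top = -2 (exactly as logged)
4. push -8: top = -8 (consistent with the transcript)
5. push -1: top = -1 (in agreement)
6. -8 - -1 = -7 (agrees with the transcript)
7. -2 * -7 = 14 (confirmed correct)
8. push 5: top = 5 (matches)
9. 14 * 5 = 70 (matches)
10. push -4: top = -4 (confirmed correct)
11. push 2: top = 2 (no discrepancy)
12. -4 * 2 = -8 (matches)
13. 70 + -8 = 62 (agrees with the transcript)
14. 6 * 62 = 372 (checks out)
15. push 2: top = 2 (matches)
No step deviates from the rules.

no error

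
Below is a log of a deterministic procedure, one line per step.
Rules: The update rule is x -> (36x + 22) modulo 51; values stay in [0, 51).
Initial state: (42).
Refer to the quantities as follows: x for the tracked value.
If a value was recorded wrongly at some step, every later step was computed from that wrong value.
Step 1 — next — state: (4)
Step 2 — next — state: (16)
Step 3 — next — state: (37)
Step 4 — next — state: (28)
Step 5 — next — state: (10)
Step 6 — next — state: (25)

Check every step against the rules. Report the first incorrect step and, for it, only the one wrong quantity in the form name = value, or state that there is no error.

step 2, x = 13

Step 1: x = (36*42 + 22) mod 51 = 4 — verified.
Step 2: x = (36*4 + 22) mod 51 = 13 — the log has a different value.
So the first discrepancy is step 2, where the right value is x = 13.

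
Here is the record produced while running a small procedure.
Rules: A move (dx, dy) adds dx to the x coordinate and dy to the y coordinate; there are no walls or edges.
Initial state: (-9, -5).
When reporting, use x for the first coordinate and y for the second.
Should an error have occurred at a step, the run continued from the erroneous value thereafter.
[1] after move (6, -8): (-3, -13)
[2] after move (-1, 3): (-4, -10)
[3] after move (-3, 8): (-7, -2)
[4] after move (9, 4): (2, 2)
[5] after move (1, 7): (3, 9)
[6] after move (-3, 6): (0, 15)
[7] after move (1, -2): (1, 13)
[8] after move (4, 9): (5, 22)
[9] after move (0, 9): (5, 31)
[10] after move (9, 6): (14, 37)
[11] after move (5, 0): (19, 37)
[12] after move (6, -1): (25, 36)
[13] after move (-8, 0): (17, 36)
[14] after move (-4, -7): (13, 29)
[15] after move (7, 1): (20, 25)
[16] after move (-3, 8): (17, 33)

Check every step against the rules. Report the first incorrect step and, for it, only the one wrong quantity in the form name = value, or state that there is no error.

step 15, y = 30

Recomputing the run from the initial state:
step 1: x = -3, y = -13
step 2: x = -4, y = -10
step 3: x = -7, y = -2
step 4: x = 2, y = 2
step 5: x = 3, y = 9
step 6: x = 0, y = 15
step 7: x = 1, y = 13
step 8: x = 5, y = 22
step 9: x = 5, y = 31
step 10: x = 14, y = 37
step 11: x = 19, y = 37
step 12: x = 25, y = 36
step 13: x = 17, y = 36
step 14: x = 13, y = 29
step 15: x = 20, y = 30
step 16: x = 17, y = 38
The first disagreement with the record is at step 15, where the value should be y = 30.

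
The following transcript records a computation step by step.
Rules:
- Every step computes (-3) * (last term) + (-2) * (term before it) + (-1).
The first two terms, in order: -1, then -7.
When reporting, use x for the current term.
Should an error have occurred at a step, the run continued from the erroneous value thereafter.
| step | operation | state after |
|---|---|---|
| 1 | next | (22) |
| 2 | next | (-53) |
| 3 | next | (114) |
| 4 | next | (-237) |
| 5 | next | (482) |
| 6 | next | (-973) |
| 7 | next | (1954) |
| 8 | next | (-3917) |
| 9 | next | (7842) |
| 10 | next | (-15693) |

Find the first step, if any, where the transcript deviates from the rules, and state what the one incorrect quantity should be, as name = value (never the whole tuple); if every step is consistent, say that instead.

Step 1: x = -3*(-7) + (-2)*(-1) + (-1) = 22 — agrees with the transcript.
Step 2: x = -3*(22) + (-2)*(-7) + (-1) = -53 — matches.
Step 3: x = -3*(-53) + (-2)*(22) + (-1) = 114 — agrees with the transcript.
Step 4: x = -3*(114) + (-2)*(-53) + (-1) = -237 — in agreement.
Step 5: x = -3*(-237) + (-2)*(114) + (-1) = 482 — matches.
Step 6: x = -3*(482) + (-2)*(-237) + (-1) = -973 — in agreement.
Step 7: x = -3*(-973) + (-2)*(482) + (-1) = 1954 — exactly as logged.
Step 8: x = -3*(1954) + (-2)*(-973) + (-1) = -3917 — confirmed correct.
Step 9: x = -3*(-3917) + (-2)*(1954) + (-1) = 7842 — same as recorded.
Step 10: x = -3*(7842) + (-2)*(-3917) + (-1) = -15693 — same as recorded.
Every step is consistent.

no error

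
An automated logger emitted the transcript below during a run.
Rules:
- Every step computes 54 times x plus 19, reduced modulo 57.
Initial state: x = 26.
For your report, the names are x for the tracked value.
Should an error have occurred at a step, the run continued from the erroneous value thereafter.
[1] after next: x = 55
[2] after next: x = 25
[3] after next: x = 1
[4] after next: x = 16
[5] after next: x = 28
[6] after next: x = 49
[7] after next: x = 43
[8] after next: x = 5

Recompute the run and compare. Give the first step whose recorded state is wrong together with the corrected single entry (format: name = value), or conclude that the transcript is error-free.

step 8, x = 4

Recomputing the run from the initial state:
step 1: x = 55
step 2: x = 25
step 3: x = 1
step 4: x = 16
step 5: x = 28
step 6: x = 49
step 7: x = 43
step 8: x = 4
The first disagreement with the transcript is at step 8, where the value should be x = 4.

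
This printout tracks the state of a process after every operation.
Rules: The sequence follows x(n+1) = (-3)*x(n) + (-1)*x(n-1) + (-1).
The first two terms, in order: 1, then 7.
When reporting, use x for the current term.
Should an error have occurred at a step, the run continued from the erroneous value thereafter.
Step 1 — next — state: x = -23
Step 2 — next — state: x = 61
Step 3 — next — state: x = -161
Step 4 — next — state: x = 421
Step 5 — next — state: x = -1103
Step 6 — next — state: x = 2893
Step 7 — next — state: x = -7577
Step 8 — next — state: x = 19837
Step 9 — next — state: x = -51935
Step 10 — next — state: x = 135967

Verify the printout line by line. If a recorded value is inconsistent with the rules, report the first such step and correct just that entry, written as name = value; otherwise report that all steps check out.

Recomputing the run from the initial state:
step 1: x = -23
step 2: x = 61
step 3: x = -161
step 4: x = 421
step 5: x = -1103
step 6: x = 2887
step 7: x = -7559
step 8: x = 19789
step 9: x = -51809
step 10: x = 135637
The first disagreement with the printout is at step 6, where the value should be x = 2887.

step 6, x = 2887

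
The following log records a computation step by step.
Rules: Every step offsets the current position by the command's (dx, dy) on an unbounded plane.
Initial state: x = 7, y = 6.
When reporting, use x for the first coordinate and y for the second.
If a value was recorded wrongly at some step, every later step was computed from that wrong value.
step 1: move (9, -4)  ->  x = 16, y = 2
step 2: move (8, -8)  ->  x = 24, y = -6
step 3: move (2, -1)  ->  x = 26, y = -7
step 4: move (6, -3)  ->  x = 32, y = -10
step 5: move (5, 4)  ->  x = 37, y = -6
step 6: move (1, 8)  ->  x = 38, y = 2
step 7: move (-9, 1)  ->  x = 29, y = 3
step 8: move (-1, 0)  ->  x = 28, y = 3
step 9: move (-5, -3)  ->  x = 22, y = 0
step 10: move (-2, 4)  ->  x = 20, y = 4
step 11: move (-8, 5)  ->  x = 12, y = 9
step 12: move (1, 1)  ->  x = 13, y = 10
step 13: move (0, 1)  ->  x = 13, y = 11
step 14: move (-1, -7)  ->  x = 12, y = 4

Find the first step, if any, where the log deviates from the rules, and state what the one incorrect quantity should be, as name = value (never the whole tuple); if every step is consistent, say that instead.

1. x = 7 + (9) = 16, y = 6 + (-4) = 2 (verified)
2. x = 16 + (8) = 24, y = 2 + (-8) = -6 (matches)
3. x = 24 + (2) = 26, y = -6 + (-1) = -7 (confirmed correct)
4. x = 26 + (6) = 32, y = -7 + (-3) = -10 (no discrepancy)
5. x = 32 + (5) = 37, y = -10 + (4) = -6 (exactly as logged)
6. x = 37 + (1) = 38, y = -6 + (8) = 2 (matches)
7. x = 38 + (-9) = 29, y = 2 + (1) = 3 (no discrepancy)
8. x = 29 + (-1) = 28, y = 3 + (0) = 3 (in agreement)
9. x = 28 + (-5) = 23, y = 3 + (-3) = 0 (the recorded entry deviates here)
First incorrect step: 9; the correct value is x = 23.

step 9, x = 23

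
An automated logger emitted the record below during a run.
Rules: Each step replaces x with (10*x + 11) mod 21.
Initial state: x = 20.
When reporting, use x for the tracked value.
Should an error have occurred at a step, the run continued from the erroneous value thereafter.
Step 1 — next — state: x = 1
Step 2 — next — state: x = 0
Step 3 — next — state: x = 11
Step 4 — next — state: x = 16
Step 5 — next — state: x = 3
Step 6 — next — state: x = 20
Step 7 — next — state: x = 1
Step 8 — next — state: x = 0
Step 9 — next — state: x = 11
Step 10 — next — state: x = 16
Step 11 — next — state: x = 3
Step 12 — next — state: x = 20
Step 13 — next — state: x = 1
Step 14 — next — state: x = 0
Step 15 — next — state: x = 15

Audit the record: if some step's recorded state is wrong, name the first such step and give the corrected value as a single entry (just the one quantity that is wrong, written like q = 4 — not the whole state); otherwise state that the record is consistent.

Recomputing the run from the initial state:
step 1: x = 1
step 2: x = 0
step 3: x = 11
step 4: x = 16
step 5: x = 3
step 6: x = 20
step 7: x = 1
step 8: x = 0
step 9: x = 11
step 10: x = 16
step 11: x = 3
step 12: x = 20
step 13: x = 1
step 14: x = 0
step 15: x = 11
The first disagreement with the record is at step 15, where the value should be x = 11.

step 15, x = 11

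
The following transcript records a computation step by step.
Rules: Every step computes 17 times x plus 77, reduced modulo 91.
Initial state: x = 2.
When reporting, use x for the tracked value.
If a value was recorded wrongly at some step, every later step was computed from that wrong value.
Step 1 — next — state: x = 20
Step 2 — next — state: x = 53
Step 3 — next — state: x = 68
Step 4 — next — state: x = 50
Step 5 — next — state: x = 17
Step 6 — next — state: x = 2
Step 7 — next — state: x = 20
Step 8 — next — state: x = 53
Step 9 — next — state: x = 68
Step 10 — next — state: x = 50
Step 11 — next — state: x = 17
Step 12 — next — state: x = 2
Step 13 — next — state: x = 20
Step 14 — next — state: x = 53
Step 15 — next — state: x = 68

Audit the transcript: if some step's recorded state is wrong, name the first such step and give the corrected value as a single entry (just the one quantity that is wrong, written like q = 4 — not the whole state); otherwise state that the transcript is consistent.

Recomputing the run from the initial state:
step 1: x = 20
step 2: x = 53
step 3: x = 68
step 4: x = 50
step 5: x = 17
step 6: x = 2
step 7: x = 20
step 8: x = 53
step 9: x = 68
step 10: x = 50
step 11: x = 17
step 12: x = 2
step 13: x = 20
step 14: x = 53
step 15: x = 68
This matches the transcript at every step.

no error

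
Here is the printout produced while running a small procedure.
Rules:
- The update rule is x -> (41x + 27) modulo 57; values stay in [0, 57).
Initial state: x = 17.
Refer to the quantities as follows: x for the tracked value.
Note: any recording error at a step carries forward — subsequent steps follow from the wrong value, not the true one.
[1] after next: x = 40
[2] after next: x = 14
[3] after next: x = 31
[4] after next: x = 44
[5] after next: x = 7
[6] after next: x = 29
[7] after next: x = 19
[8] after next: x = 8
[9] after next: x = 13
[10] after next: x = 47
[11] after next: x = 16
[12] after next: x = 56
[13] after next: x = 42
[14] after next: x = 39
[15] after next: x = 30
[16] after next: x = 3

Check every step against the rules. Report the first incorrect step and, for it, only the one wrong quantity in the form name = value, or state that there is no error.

step 13, x = 43

step 1: x = (41*17 + 27) mod 57 = 40 -> checks out
step 2: x = (41*40 + 27) mod 57 = 14 -> same as recorded
step 3: x = (41*14 + 27) mod 57 = 31 -> confirmed correct
step 4: x = (41*31 + 27) mod 57 = 44 -> matches
step 5: x = (41*44 + 27) mod 57 = 7 -> checks out
step 6: x = (41*7 + 27) mod 57 = 29 -> exactly as logged
step 7: x = (41*29 + 27) mod 57 = 19 -> consistent with the printout
step 8: x = (41*19 + 27) mod 57 = 8 -> confirmed correct
step 9: x = (41*8 + 27) mod 57 = 13 -> agrees with the printout
step 10: x = (41*13 + 27) mod 57 = 47 -> exactly as logged
step 11: x = (41*47 + 27) mod 57 = 16 -> consistent with the printout
step 12: x = (41*16 + 27) mod 57 = 56 -> consistent with the printout
step 13: x = (41*56 + 27) mod 57 = 43 -> this is not what the printout shows
Conclusion: step 13 carries the first error; the entry should be x = 43.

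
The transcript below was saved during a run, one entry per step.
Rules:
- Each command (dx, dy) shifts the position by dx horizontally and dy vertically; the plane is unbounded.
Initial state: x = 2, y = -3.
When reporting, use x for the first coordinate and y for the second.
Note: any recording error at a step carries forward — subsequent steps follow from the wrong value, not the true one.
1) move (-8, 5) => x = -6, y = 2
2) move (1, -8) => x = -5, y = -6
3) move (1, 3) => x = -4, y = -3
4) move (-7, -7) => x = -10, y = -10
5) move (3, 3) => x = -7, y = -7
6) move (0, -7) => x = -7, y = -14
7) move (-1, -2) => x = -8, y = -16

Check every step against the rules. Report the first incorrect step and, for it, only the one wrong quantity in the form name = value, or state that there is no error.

step 4, x = -11

Step 1: x = 2 + (-8) = -6, y = -3 + (5) = 2 — confirmed correct.
Step 2: x = -6 + (1) = -5, y = 2 + (-8) = -6 — in agreement.
Step 3: x = -5 + (1) = -4, y = -6 + (3) = -3 — verified.
Step 4: x = -4 + (-7) = -11, y = -3 + (-7) = -10 — a discrepancy with the transcript.
First incorrect step: 4; the correct value is x = -11.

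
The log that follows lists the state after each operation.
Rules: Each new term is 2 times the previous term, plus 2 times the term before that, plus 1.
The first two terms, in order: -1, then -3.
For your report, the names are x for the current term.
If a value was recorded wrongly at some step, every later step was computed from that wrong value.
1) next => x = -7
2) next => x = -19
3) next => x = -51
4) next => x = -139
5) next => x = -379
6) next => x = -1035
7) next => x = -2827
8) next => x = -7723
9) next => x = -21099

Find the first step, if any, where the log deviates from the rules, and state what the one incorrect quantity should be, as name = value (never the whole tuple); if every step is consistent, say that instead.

no error

Step 1: x = 2*(-3) + (2)*(-1) + (1) = -7 — verified.
Step 2: x = 2*(-7) + (2)*(-3) + (1) = -19 — exactly as logged.
Step 3: x = 2*(-19) + (2)*(-7) + (1) = -51 — no discrepancy.
Step 4: x = 2*(-51) + (2)*(-19) + (1) = -139 — matches.
Step 5: x = 2*(-139) + (2)*(-51) + (1) = -379 — matches.
Step 6: x = 2*(-379) + (2)*(-139) + (1) = -1035 — exactly as logged.
Step 7: x = 2*(-1035) + (2)*(-379) + (1) = -2827 — checks out.
Step 8: x = 2*(-2827) + (2)*(-1035) + (1) = -7723 — no discrepancy.
Step 9: x = 2*(-7723) + (2)*(-2827) + (1) = -21099 — agrees with the log.
Each recorded entry agrees with the recomputation.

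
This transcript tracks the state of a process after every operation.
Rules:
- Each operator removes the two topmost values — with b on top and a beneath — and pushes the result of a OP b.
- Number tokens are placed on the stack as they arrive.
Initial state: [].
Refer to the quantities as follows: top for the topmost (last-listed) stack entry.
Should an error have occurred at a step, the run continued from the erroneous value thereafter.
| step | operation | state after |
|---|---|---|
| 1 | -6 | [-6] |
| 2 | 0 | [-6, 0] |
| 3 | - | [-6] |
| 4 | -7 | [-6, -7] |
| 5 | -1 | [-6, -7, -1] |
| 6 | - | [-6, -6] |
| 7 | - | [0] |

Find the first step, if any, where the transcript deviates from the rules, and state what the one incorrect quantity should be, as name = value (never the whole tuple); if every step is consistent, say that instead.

no error

Step 1: push -6: top = -6 — same as recorded.
Step 2: push 0: top = 0 — agrees with the transcript.
Step 3: -6 - 0 = -6 — in agreement.
Step 4: push -7: top = -7 — matches.
Step 5: push -1: top = -1 — consistent with the transcript.
Step 6: -7 - -1 = -6 — matches.
Step 7: -6 - -6 = 0 — checks out.
All steps check out; nothing to correct.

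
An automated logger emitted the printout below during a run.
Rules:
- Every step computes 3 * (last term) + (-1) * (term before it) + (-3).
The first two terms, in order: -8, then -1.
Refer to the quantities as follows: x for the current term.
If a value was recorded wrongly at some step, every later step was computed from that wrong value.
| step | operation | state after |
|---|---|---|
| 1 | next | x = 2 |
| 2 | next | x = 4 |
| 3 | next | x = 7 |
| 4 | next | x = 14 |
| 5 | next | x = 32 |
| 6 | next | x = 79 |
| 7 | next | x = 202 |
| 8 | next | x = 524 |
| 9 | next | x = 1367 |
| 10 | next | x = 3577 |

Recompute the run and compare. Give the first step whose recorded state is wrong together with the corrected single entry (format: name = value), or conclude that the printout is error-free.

step 10, x = 3574

step 1: x = 3*(-1) + (-1)*(-8) + (-3) = 2 -> verified
step 2: x = 3*(2) + (-1)*(-1) + (-3) = 4 -> exactly as logged
step 3: x = 3*(4) + (-1)*(2) + (-3) = 7 -> same as recorded
step 4: x = 3*(7) + (-1)*(4) + (-3) = 14 -> consistent with the printout
step 5: x = 3*(14) + (-1)*(7) + (-3) = 32 -> consistent with the printout
step 6: x = 3*(32) + (-1)*(14) + (-3) = 79 -> no discrepancy
step 7: x = 3*(79) + (-1)*(32) + (-3) = 202 -> exactly as logged
step 8: x = 3*(202) + (-1)*(79) + (-3) = 524 -> no discrepancy
step 9: x = 3*(524) + (-1)*(202) + (-3) = 1367 -> agrees with the printout
step 10: x = 3*(1367) + (-1)*(524) + (-3) = 3574 -> the printout disagrees here
First deviation found at step 10; the corrected entry is x = 3574.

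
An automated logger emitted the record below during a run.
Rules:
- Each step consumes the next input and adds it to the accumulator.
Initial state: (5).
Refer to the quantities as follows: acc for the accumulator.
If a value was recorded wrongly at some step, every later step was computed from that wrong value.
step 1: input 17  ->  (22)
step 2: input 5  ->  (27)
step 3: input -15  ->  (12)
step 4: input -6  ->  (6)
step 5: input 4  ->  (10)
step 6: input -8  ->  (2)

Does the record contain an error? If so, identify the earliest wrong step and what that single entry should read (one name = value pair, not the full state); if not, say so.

no error

step 1: acc = 5 + 17 = 22 -> verified
step 2: acc = 22 + 5 = 27 -> agrees with the record
step 3: acc = 27 + -15 = 12 -> in agreement
step 4: acc = 12 + -6 = 6 -> in agreement
step 5: acc = 6 + 4 = 10 -> consistent with the record
step 6: acc = 10 + -8 = 2 -> exactly as logged
All entries verified; no error found.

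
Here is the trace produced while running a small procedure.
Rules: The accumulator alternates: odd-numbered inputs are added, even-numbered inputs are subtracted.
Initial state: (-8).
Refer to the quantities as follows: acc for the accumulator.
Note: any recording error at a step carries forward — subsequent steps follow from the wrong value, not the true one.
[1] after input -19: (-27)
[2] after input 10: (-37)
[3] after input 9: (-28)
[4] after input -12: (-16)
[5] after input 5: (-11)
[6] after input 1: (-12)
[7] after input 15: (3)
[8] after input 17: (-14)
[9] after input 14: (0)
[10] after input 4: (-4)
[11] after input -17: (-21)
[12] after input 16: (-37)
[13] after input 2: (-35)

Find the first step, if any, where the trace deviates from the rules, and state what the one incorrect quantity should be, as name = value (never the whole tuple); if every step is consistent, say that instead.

Recomputing the run from the initial state:
step 1: acc = -27
step 2: acc = -37
step 3: acc = -28
step 4: acc = -16
step 5: acc = -11
step 6: acc = -12
step 7: acc = 3
step 8: acc = -14
step 9: acc = 0
step 10: acc = -4
step 11: acc = -21
step 12: acc = -37
step 13: acc = -35
This matches the trace at every step.

no error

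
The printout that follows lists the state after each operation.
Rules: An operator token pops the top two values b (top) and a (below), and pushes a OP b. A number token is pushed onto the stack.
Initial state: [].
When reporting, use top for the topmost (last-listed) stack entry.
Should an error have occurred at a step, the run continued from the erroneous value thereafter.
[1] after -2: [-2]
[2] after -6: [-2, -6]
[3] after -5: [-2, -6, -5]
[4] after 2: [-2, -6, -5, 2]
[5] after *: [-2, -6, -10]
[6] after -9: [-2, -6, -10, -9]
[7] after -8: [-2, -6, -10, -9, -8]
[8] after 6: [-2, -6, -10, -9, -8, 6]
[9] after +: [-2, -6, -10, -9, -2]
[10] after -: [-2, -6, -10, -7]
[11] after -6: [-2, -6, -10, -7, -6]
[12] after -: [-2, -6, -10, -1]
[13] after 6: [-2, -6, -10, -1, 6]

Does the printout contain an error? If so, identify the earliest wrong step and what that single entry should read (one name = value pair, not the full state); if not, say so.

no error

Recomputing the run from the initial state:
step 1: [-2]
step 2: [-2, -6]
step 3: [-2, -6, -5]
step 4: [-2, -6, -5, 2]
step 5: [-2, -6, -10]
step 6: [-2, -6, -10, -9]
step 7: [-2, -6, -10, -9, -8]
step 8: [-2, -6, -10, -9, -8, 6]
step 9: [-2, -6, -10, -9, -2]
step 10: [-2, -6, -10, -7]
step 11: [-2, -6, -10, -7, -6]
step 12: [-2, -6, -10, -1]
step 13: [-2, -6, -10, -1, 6]
This matches the printout at every step.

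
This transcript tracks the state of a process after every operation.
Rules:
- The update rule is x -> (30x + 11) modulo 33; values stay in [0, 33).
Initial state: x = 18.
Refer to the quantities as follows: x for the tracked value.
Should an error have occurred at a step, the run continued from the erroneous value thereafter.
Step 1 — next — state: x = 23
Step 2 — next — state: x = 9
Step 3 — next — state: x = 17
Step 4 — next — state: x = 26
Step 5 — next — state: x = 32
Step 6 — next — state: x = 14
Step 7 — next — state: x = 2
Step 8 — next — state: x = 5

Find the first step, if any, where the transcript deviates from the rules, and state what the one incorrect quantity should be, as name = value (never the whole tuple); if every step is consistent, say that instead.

Recomputing the run from the initial state:
step 1: x = 23
step 2: x = 8
step 3: x = 20
step 4: x = 17
step 5: x = 26
step 6: x = 32
step 7: x = 14
step 8: x = 2
The first disagreement with the transcript is at step 2, where the value should be x = 8.

step 2, x = 8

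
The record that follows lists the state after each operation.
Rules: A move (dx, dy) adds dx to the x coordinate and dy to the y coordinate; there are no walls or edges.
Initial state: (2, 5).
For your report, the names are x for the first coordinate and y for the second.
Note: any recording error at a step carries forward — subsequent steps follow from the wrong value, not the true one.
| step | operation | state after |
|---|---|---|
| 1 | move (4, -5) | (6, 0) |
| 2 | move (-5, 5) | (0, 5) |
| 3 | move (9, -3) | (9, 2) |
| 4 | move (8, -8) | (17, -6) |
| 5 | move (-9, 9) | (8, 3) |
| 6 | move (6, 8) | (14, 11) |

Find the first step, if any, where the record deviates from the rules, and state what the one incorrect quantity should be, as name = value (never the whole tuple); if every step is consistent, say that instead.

step 2, x = 1

1. x = 2 + (4) = 6, y = 5 + (-5) = 0 (checks out)
2. x = 6 + (-5) = 1, y = 0 + (5) = 5 (the record has a different value)
The earliest wrong entry is at step 2: it should read x = 1.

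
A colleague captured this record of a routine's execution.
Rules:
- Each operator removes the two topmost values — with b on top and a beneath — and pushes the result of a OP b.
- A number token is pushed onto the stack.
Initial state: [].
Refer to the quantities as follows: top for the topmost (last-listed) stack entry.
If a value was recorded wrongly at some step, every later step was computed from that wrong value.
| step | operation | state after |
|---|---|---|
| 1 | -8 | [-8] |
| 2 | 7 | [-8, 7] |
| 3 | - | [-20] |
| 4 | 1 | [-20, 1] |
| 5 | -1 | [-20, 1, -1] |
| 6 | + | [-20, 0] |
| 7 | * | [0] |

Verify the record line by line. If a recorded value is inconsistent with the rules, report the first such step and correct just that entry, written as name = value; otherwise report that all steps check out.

step 3, top = -15

step 1: push -8: top = -8 -> confirmed correct
step 2: push 7: top = 7 -> verified
step 3: -8 - 7 = -15 -> the entry is off here
That makes step 3 the first incorrect line — top = -15 is what it should show.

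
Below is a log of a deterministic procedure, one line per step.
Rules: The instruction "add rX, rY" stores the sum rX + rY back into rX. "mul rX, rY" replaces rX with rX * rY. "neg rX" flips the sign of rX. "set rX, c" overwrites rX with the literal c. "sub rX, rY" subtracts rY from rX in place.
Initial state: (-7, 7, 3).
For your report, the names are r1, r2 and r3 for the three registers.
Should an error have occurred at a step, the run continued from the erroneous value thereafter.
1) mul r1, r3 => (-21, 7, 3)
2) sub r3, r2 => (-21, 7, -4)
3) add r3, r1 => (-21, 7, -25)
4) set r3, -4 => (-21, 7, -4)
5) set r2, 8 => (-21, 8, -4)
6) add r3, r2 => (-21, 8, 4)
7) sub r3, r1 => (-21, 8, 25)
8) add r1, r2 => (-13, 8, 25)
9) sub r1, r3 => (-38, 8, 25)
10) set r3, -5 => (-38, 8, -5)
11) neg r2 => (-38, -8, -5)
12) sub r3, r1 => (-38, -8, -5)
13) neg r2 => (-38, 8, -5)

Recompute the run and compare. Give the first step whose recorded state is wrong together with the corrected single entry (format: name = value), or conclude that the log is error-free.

1. r1 = -7 * 3 = -21 (exactly as logged)
2. r3 = 3 - 7 = -4 (confirmed correct)
3. r3 = -4 + -21 = -25 (exactly as logged)
4. r3 = -4 (checks out)
5. r2 = 8 (no discrepancy)
6. r3 = -4 + 8 = 4 (confirmed correct)
7. r3 = 4 - -21 = 25 (consistent with the log)
8. r1 = -21 + 8 = -13 (no discrepancy)
9. r1 = -13 - 25 = -38 (in agreement)
10. r3 = -5 (checks out)
11. r2 = -(8) = -8 (agrees with the log)
12. r3 = -5 - -38 = 33 (first mismatch against the log)
First deviation found at step 12; the corrected entry is r3 = 33.

step 12, r3 = 33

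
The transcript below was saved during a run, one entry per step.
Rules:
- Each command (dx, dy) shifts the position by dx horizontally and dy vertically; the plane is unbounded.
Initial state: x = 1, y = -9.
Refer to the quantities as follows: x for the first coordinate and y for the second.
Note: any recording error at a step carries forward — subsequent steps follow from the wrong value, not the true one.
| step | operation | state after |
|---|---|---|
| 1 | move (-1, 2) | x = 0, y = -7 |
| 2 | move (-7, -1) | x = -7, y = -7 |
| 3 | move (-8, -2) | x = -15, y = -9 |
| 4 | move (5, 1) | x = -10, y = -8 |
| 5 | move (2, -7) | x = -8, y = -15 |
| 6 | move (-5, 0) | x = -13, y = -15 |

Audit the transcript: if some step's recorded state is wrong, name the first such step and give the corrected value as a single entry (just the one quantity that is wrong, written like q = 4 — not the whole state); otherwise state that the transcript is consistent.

Recomputing the run from the initial state:
step 1: x = 0, y = -7
step 2: x = -7, y = -8
step 3: x = -15, y = -10
step 4: x = -10, y = -9
step 5: x = -8, y = -16
step 6: x = -13, y = -16
The first disagreement with the transcript is at step 2, where the value should be y = -8.

step 2, y = -8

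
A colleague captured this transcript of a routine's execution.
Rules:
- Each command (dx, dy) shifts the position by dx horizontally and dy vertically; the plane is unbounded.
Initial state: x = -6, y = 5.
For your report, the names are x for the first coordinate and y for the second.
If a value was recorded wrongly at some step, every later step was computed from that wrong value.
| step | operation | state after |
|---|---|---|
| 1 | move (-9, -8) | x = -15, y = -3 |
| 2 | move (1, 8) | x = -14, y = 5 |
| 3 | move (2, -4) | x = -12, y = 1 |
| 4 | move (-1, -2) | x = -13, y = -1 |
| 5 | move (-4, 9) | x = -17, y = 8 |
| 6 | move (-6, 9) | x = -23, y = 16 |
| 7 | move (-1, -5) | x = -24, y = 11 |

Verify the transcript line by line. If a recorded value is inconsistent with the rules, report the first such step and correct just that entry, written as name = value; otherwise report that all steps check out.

Recomputing the run from the initial state:
step 1: x = -15, y = -3
step 2: x = -14, y = 5
step 3: x = -12, y = 1
step 4: x = -13, y = -1
step 5: x = -17, y = 8
step 6: x = -23, y = 17
step 7: x = -24, y = 12
The first disagreement with the transcript is at step 6, where the value should be y = 17.

step 6, y = 17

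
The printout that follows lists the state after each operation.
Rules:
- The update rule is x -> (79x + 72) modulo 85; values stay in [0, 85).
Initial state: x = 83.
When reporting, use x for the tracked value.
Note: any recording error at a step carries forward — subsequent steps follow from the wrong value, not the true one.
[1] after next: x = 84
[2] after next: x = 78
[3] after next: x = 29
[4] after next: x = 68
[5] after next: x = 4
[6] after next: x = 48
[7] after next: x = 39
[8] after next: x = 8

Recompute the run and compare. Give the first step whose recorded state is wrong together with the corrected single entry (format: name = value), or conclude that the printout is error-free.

no error

Recomputing the run from the initial state:
step 1: x = 84
step 2: x = 78
step 3: x = 29
step 4: x = 68
step 5: x = 4
step 6: x = 48
step 7: x = 39
step 8: x = 8
This matches the printout at every step.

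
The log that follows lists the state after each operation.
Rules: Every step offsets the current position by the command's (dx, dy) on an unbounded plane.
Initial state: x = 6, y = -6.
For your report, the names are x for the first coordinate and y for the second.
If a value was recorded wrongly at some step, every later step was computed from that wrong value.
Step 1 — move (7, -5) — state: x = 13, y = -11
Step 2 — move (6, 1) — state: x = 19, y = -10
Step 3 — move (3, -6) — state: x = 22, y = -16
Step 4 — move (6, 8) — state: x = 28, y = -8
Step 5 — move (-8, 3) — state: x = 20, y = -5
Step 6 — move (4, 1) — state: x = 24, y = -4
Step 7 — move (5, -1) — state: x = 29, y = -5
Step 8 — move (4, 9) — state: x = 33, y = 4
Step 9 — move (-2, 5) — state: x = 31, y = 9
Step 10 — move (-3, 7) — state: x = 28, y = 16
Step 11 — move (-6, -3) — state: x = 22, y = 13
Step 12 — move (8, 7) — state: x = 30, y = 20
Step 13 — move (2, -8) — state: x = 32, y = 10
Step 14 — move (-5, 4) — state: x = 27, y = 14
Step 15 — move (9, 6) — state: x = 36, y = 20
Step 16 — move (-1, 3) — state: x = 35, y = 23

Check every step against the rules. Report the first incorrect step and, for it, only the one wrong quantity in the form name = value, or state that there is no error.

Step 1: x = 6 + (7) = 13, y = -6 + (-5) = -11 — confirmed correct.
Step 2: x = 13 + (6) = 19, y = -11 + (1) = -10 — confirmed correct.
Step 3: x = 19 + (3) = 22, y = -10 + (-6) = -16 — exactly as logged.
Step 4: x = 22 + (6) = 28, y = -16 + (8) = -8 — exactly as logged.
Step 5: x = 28 + (-8) = 20, y = -8 + (3) = -5 — consistent with the log.
Step 6: x = 20 + (4) = 24, y = -5 + (1) = -4 — confirmed correct.
Step 7: x = 24 + (5) = 29, y = -4 + (-1) = -5 — verified.
Step 8: x = 29 + (4) = 33, y = -5 + (9) = 4 — confirmed correct.
Step 9: x = 33 + (-2) = 31, y = 4 + (5) = 9 — consistent with the log.
Step 10: x = 31 + (-3) = 28, y = 9 + (7) = 16 — no discrepancy.
Step 11: x = 28 + (-6) = 22, y = 16 + (-3) = 13 — same as recorded.
Step 12: x = 22 + (8) = 30, y = 13 + (7) = 20 — same as recorded.
Step 13: x = 30 + (2) = 32, y = 20 + (-8) = 12 — not what was recorded.
Conclusion: step 13 carries the first error; the entry should be y = 12.

step 13, y = 12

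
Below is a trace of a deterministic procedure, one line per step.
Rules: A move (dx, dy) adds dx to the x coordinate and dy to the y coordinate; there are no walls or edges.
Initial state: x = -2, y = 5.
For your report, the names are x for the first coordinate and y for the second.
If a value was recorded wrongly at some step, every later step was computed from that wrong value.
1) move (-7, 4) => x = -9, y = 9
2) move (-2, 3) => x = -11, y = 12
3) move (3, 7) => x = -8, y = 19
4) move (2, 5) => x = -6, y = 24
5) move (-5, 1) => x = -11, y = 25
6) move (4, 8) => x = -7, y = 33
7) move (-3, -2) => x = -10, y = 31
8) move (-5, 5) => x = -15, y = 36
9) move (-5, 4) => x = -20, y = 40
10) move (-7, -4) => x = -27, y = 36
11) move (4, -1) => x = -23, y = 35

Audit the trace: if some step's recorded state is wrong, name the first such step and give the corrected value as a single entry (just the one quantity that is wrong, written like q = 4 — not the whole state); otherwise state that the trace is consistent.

step 1: x = -2 + (-7) = -9, y = 5 + (4) = 9 -> same as recorded
step 2: x = -9 + (-2) = -11, y = 9 + (3) = 12 -> same as recorded
step 3: x = -11 + (3) = -8, y = 12 + (7) = 19 -> consistent with the trace
step 4: x = -8 + (2) = -6, y = 19 + (5) = 24 -> agrees with the trace
step 5: x = -6 + (-5) = -11, y = 24 + (1) = 25 -> consistent with the trace
step 6: x = -11 + (4) = -7, y = 25 + (8) = 33 -> same as recorded
step 7: x = -7 + (-3) = -10, y = 33 + (-2) = 31 -> exactly as logged
step 8: x = -10 + (-5) = -15, y = 31 + (5) = 36 -> no discrepancy
step 9: x = -15 + (-5) = -20, y = 36 + (4) = 40 -> checks out
step 10: x = -20 + (-7) = -27, y = 40 + (-4) = 36 -> in agreement
step 11: x = -27 + (4) = -23, y = 36 + (-1) = 35 -> consistent with the trace
All entries verified; no error found.

no error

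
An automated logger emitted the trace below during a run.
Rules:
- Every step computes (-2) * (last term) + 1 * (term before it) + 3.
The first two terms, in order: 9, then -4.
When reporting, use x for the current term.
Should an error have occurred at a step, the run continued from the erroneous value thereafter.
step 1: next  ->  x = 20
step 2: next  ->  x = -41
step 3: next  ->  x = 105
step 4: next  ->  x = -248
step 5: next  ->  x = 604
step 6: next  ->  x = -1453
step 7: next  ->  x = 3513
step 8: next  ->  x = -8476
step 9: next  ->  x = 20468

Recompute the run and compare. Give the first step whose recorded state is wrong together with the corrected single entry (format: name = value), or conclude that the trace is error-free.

no error

Recomputing the run from the initial state:
step 1: x = 20
step 2: x = -41
step 3: x = 105
step 4: x = -248
step 5: x = 604
step 6: x = -1453
step 7: x = 3513
step 8: x = -8476
step 9: x = 20468
This matches the trace at every step.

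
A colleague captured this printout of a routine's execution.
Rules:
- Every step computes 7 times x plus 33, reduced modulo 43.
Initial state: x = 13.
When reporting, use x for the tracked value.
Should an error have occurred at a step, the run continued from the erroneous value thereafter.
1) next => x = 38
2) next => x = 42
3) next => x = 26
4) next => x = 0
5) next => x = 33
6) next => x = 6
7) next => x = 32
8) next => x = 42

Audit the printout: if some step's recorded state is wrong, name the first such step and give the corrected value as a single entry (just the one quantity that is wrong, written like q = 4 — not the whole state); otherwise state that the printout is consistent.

Step 1: x = (7*13 + 33) mod 43 = 38 — matches.
Step 2: x = (7*38 + 33) mod 43 = 41 — the recorded entry deviates here.
First deviation found at step 2; the corrected entry is x = 41.

step 2, x = 41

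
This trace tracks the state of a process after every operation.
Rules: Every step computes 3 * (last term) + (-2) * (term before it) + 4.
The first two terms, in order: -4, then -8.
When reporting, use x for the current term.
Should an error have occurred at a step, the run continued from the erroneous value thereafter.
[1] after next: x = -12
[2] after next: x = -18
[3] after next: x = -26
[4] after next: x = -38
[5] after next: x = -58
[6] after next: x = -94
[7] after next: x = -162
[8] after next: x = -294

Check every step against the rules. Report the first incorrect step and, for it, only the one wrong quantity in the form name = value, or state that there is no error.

step 2, x = -16

Recomputing the run from the initial state:
step 1: x = -12
step 2: x = -16
step 3: x = -20
step 4: x = -24
step 5: x = -28
step 6: x = -32
step 7: x = -36
step 8: x = -40
The first disagreement with the trace is at step 2, where the value should be x = -16.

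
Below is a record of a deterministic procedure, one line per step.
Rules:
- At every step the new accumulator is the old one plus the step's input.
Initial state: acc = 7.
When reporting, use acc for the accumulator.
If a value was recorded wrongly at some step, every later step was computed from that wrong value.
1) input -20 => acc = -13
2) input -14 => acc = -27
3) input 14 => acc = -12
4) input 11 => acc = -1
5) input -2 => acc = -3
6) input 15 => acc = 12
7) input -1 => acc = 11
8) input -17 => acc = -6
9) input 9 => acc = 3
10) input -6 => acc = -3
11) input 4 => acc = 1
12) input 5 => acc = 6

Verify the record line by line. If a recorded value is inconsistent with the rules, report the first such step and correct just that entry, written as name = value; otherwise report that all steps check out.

step 3, acc = -13

Recomputing the run from the initial state:
step 1: acc = -13
step 2: acc = -27
step 3: acc = -13
step 4: acc = -2
step 5: acc = -4
step 6: acc = 11
step 7: acc = 10
step 8: acc = -7
step 9: acc = 2
step 10: acc = -4
step 11: acc = 0
step 12: acc = 5
The first disagreement with the record is at step 3, where the value should be acc = -13.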